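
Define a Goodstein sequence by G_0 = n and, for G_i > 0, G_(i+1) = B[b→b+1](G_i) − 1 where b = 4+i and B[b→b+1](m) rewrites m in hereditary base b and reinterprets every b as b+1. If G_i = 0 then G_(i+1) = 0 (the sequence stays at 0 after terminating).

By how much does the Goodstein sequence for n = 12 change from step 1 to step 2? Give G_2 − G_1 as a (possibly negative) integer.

1

G_0=12  [base 4] 3·4  →[4↦5]→  3·5 = 15  −1 ⇒ G_1=14
G_1=14  [base 5] 2·5 + 4  →[5↦6]→  2·6 + 4 = 16  −1 ⇒ G_2=15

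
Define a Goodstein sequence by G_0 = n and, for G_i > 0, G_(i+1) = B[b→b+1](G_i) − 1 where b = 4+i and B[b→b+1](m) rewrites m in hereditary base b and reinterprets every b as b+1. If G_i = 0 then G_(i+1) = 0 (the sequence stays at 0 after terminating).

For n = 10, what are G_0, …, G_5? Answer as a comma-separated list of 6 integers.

10, 11, 12, 13, 13, 13

G_0=10  [base 4] 2·4 + 2  →[4↦5]→  2·5 + 2 = 12  −1 ⇒ G_1=11
G_1=11  [base 5] 2·5 + 1  →[5↦6]→  2·6 + 1 = 13  −1 ⇒ G_2=12
G_2=12  [base 6] 2·6  →[6↦7]→  2·7 = 14  −1 ⇒ G_3=13
G_3=13  [base 7] 7 + 6  →[7↦8]→  8 + 6 = 14  −1 ⇒ G_4=13
G_4=13  [base 8] 8 + 5  →[8↦9]→  9 + 5 = 14  −1 ⇒ G_5=13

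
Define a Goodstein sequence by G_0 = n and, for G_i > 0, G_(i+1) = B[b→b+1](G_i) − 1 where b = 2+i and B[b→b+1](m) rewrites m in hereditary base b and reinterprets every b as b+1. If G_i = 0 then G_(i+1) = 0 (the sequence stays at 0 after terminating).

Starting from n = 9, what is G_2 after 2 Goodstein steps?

G_0 = 9. HB_2(9) = 2^(2 + 1) + 1. Bump = 82. G_1 = 81.
G_1 = 81. HB_3(81) = 3^(3 + 1). Bump = 1024. G_2 = 1023.

1023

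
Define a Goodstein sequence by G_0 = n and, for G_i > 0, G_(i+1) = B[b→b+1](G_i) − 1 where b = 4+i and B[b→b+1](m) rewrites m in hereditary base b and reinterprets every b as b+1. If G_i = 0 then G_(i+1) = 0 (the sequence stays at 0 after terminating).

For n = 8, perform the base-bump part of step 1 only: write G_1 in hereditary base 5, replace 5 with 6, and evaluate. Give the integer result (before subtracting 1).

10

base 4: 8 = 2·4; at 5: 2·5 = 10; next = 9
base 5: 9 = 5 + 4; at 6: 6 + 4 = 10; next = 9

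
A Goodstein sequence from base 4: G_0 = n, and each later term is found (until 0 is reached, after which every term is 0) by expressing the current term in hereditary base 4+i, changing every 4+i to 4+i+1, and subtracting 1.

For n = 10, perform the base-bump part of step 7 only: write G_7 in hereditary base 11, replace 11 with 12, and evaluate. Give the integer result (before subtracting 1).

14

base 4: 10 = 2·4 + 2; at 5: 2·5 + 2 = 12; next = 11
base 5: 11 = 2·5 + 1; at 6: 2·6 + 1 = 13; next = 12
base 6: 12 = 2·6; at 7: 2·7 = 14; next = 13
base 7: 13 = 7 + 6; at 8: 8 + 6 = 14; next = 13
base 8: 13 = 8 + 5; at 9: 9 + 5 = 14; next = 13
base 9: 13 = 9 + 4; at 10: 10 + 4 = 14; next = 13
base 10: 13 = 10 + 3; at 11: 11 + 3 = 14; next = 13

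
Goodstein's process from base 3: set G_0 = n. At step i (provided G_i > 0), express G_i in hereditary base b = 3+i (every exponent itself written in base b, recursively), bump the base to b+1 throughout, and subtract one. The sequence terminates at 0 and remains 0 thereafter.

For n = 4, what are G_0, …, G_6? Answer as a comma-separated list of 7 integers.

4, 4, 4, 3, 2, 1, 0

G_0 = 4. HB_3(4) = 3 + 1. Bump = 5. G_1 = 4.
G_1 = 4. HB_4(4) = 4. Bump = 5. G_2 = 4.
G_2 = 4. HB_5(4) = 4. Bump = 4. G_3 = 3.
G_3 = 3. HB_6(3) = 3. Bump = 3. G_4 = 2.
G_4 = 2. HB_7(2) = 2. Bump = 2. G_5 = 1.
G_5 = 1. HB_8(1) = 1. Bump = 1. G_6 = 0.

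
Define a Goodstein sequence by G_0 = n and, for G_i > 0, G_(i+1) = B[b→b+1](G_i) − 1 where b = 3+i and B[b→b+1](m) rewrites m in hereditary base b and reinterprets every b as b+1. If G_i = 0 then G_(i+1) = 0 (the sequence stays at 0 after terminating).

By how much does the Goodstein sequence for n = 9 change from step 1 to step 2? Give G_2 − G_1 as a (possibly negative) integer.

9 —HB3→ 3^2 —bump→ 4^2 = 16 —(−1)→ 15
15 —HB4→ 3·4 + 3 —bump→ 3·5 + 3 = 18 —(−1)→ 17

2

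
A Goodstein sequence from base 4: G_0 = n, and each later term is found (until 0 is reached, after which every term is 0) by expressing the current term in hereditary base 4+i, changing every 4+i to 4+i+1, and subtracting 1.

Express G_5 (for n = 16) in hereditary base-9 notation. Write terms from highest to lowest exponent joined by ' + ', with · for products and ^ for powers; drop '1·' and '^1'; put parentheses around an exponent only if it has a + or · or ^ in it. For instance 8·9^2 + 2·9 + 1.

4·9

G_0 = 16. HB_4(16) = 4^2. Bump = 25. G_1 = 24.
G_1 = 24. HB_5(24) = 4·5 + 4. Bump = 28. G_2 = 27.
G_2 = 27. HB_6(27) = 4·6 + 3. Bump = 31. G_3 = 30.
G_3 = 30. HB_7(30) = 4·7 + 2. Bump = 34. G_4 = 33.
G_4 = 33. HB_8(33) = 4·8 + 1. Bump = 37. G_5 = 36.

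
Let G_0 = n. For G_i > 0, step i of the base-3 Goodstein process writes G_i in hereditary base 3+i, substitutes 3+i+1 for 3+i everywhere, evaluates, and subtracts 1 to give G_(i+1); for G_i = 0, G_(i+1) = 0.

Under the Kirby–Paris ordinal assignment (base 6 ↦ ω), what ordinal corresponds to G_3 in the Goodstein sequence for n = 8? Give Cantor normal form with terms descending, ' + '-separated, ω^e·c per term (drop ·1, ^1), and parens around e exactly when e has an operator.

8 —HB3→ 2·3 + 2 —bump→ 2·4 + 2 = 10 —(−1)→ 9
9 —HB4→ 2·4 + 1 —bump→ 2·5 + 1 = 11 —(−1)→ 10
10 —HB5→ 2·5 —bump→ 2·6 = 12 —(−1)→ 11
11 —HB6→ 6 + 5 —bump→ 7 + 5 = 12 —(−1)→ 11

ω + 5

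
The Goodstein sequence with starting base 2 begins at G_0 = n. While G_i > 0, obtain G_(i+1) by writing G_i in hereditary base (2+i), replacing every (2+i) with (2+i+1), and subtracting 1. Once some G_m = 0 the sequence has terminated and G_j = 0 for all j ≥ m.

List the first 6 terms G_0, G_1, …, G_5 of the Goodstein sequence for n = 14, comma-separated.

14, 110, 1281, 18750, 326591, 5862840

[0] 14 ≡ 2^(2 + 1) + 2^2 + 2 (base 2). Lift 3: 111. −1: 110.
[1] 110 ≡ 3^(3 + 1) + 3^3 + 2 (base 3). Lift 4: 1282. −1: 1281.
[2] 1281 ≡ 4^(4 + 1) + 4^4 + 1 (base 4). Lift 5: 18751. −1: 18750.
[3] 18750 ≡ 5^(5 + 1) + 5^5 (base 5). Lift 6: 326592. −1: 326591.
[4] 326591 ≡ 6^(6 + 1) + 5·6^5 + 5·6^4 + 5·6^3 + 5·6^2 + 5·6 + 5 (base 6). Lift 7: 5862841. −1: 5862840.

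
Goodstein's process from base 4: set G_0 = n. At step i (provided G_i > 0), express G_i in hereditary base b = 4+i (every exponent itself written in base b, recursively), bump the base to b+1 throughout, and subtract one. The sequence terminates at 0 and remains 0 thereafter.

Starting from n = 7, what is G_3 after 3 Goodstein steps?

(0) 7|_4 = 4 + 3 ↦ 5 + 3|_5 = 8 ⇒ 7
(1) 7|_5 = 5 + 2 ↦ 6 + 2|_6 = 8 ⇒ 7
(2) 7|_6 = 6 + 1 ↦ 7 + 1|_7 = 8 ⇒ 7
(3) 7|_7 = 7 ↦ 8|_8 = 8 ⇒ 7

7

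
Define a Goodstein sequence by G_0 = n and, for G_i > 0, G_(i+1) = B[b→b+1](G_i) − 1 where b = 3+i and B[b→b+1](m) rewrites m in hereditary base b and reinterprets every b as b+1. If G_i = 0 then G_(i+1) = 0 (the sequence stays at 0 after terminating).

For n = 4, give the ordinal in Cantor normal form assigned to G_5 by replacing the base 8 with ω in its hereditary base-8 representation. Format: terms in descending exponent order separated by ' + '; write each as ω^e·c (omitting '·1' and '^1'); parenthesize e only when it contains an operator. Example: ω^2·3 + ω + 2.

G_0=4  [base 3] 3 + 1  →[3↦4]→  4 + 1 = 5  −1 ⇒ G_1=4
G_1=4  [base 4] 4  →[4↦5]→  5 = 5  −1 ⇒ G_2=4
G_2=4  [base 5] 4  →[5↦6]→  4 = 4  −1 ⇒ G_3=3
G_3=3  [base 6] 3  →[6↦7]→  3 = 3  −1 ⇒ G_4=2
G_4=2  [base 7] 2  →[7↦8]→  2 = 2  −1 ⇒ G_5=1

1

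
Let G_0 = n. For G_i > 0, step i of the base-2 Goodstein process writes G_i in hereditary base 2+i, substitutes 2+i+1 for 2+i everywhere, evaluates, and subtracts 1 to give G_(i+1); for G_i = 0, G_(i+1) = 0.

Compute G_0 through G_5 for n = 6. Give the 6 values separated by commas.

G_0=6  [base 2] 2^2 + 2  →[2↦3]→  3^3 + 3 = 30  −1 ⇒ G_1=29
G_1=29  [base 3] 3^3 + 2  →[3↦4]→  4^4 + 2 = 258  −1 ⇒ G_2=257
G_2=257  [base 4] 4^4 + 1  →[4↦5]→  5^5 + 1 = 3126  −1 ⇒ G_3=3125
G_3=3125  [base 5] 5^5  →[5↦6]→  6^6 = 46656  −1 ⇒ G_4=46655
G_4=46655  [base 6] 5·6^5 + 5·6^4 + 5·6^3 + 5·6^2 + 5·6 + 5  →[6↦7]→  5·7^5 + 5·7^4 + 5·7^3 + 5·7^2 + 5·7 + 5 = 98040  −1 ⇒ G_5=98039

6, 29, 257, 3125, 46655, 98039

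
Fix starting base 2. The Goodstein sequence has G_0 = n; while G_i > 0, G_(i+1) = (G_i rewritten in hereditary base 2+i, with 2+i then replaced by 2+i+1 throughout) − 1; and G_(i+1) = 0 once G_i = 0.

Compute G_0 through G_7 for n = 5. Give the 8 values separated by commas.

step 0: 5 = 2^2 + 1; sub 3 for 2: 3^3 + 1; = 28; G_1 = 28−1 = 27
step 1: 27 = 3^3; sub 4 for 3: 4^4; = 256; G_2 = 256−1 = 255
step 2: 255 = 3·4^3 + 3·4^2 + 3·4 + 3; sub 5 for 4: 3·5^3 + 3·5^2 + 3·5 + 3; = 468; G_3 = 468−1 = 467
step 3: 467 = 3·5^3 + 3·5^2 + 3·5 + 2; sub 6 for 5: 3·6^3 + 3·6^2 + 3·6 + 2; = 776; G_4 = 776−1 = 775
step 4: 775 = 3·6^3 + 3·6^2 + 3·6 + 1; sub 7 for 6: 3·7^3 + 3·7^2 + 3·7 + 1; = 1198; G_5 = 1198−1 = 1197
step 5: 1197 = 3·7^3 + 3·7^2 + 3·7; sub 8 for 7: 3·8^3 + 3·8^2 + 3·8; = 1752; G_6 = 1752−1 = 1751
step 6: 1751 = 3·8^3 + 3·8^2 + 2·8 + 7; sub 9 for 8: 3·9^3 + 3·9^2 + 2·9 + 7; = 2455; G_7 = 2455−1 = 2454

5, 27, 255, 467, 775, 1197, 1751, 2454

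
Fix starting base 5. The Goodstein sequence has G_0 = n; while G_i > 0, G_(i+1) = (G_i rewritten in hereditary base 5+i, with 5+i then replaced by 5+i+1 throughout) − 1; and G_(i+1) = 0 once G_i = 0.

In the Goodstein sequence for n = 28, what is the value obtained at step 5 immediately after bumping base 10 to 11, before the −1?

28 —HB5→ 5^2 + 3 —bump→ 6^2 + 3 = 39 —(−1)→ 38
38 —HB6→ 6^2 + 2 —bump→ 7^2 + 2 = 51 —(−1)→ 50
50 —HB7→ 7^2 + 1 —bump→ 8^2 + 1 = 65 —(−1)→ 64
64 —HB8→ 8^2 —bump→ 9^2 = 81 —(−1)→ 80
80 —HB9→ 8·9 + 8 —bump→ 8·10 + 8 = 88 —(−1)→ 87
87 —HB10→ 8·10 + 7 —bump→ 8·11 + 7 = 95 —(−1)→ 94

95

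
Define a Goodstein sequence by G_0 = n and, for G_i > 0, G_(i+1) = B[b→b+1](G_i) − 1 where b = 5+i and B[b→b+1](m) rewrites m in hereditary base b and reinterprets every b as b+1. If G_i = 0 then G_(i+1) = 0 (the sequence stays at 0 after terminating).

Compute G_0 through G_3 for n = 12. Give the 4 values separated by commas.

12, 13, 14, 15

step 0: 12 = 2·5 + 2; sub 6 for 5: 2·6 + 2; = 14; G_1 = 14−1 = 13
step 1: 13 = 2·6 + 1; sub 7 for 6: 2·7 + 1; = 15; G_2 = 15−1 = 14
step 2: 14 = 2·7; sub 8 for 7: 2·8; = 16; G_3 = 16−1 = 15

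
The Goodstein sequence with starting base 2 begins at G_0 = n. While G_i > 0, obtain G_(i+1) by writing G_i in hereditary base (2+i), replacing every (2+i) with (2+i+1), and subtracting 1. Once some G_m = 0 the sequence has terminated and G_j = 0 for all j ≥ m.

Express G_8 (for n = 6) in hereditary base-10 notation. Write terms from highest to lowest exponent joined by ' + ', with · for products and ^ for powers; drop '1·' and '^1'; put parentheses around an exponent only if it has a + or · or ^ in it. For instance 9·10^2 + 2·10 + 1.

5·10^5 + 5·10^4 + 5·10^3 + 5·10^2 + 5·10 + 1

G_0=6  [base 2] 2^2 + 2  →[2↦3]→  3^3 + 3 = 30  −1 ⇒ G_1=29
G_1=29  [base 3] 3^3 + 2  →[3↦4]→  4^4 + 2 = 258  −1 ⇒ G_2=257
G_2=257  [base 4] 4^4 + 1  →[4↦5]→  5^5 + 1 = 3126  −1 ⇒ G_3=3125
G_3=3125  [base 5] 5^5  →[5↦6]→  6^6 = 46656  −1 ⇒ G_4=46655
G_4=46655  [base 6] 5·6^5 + 5·6^4 + 5·6^3 + 5·6^2 + 5·6 + 5  →[6↦7]→  5·7^5 + 5·7^4 + 5·7^3 + 5·7^2 + 5·7 + 5 = 98040  −1 ⇒ G_5=98039
G_5=98039  [base 7] 5·7^5 + 5·7^4 + 5·7^3 + 5·7^2 + 5·7 + 4  →[7↦8]→  5·8^5 + 5·8^4 + 5·8^3 + 5·8^2 + 5·8 + 4 = 187244  −1 ⇒ G_6=187243
G_6=187243  [base 8] 5·8^5 + 5·8^4 + 5·8^3 + 5·8^2 + 5·8 + 3  →[8↦9]→  5·9^5 + 5·9^4 + 5·9^3 + 5·9^2 + 5·9 + 3 = 332148  −1 ⇒ G_7=332147
G_7=332147  [base 9] 5·9^5 + 5·9^4 + 5·9^3 + 5·9^2 + 5·9 + 2  →[9↦10]→  5·10^5 + 5·10^4 + 5·10^3 + 5·10^2 + 5·10 + 2 = 555552  −1 ⇒ G_8=555551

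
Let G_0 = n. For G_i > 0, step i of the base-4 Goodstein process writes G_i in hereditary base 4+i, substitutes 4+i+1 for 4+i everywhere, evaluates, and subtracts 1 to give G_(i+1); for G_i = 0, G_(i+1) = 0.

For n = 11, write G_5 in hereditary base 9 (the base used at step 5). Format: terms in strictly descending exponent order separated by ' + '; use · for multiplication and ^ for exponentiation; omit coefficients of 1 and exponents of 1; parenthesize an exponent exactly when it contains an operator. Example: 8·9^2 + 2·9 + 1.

G_0=11  [base 4] 2·4 + 3  →[4↦5]→  2·5 + 3 = 13  −1 ⇒ G_1=12
G_1=12  [base 5] 2·5 + 2  →[5↦6]→  2·6 + 2 = 14  −1 ⇒ G_2=13
G_2=13  [base 6] 2·6 + 1  →[6↦7]→  2·7 + 1 = 15  −1 ⇒ G_3=14
G_3=14  [base 7] 2·7  →[7↦8]→  2·8 = 16  −1 ⇒ G_4=15
G_4=15  [base 8] 8 + 7  →[8↦9]→  9 + 7 = 16  −1 ⇒ G_5=15
G_5=15  [base 9] 9 + 6  →[9↦10]→  10 + 6 = 16  −1 ⇒ G_6=15

9 + 6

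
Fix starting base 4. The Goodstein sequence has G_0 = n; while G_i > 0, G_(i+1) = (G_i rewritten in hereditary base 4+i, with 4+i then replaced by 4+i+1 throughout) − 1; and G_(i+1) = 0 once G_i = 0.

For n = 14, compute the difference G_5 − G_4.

1

step 0: 14 = 3·4 + 2; sub 5 for 4: 3·5 + 2; = 17; G_1 = 17−1 = 16
step 1: 16 = 3·5 + 1; sub 6 for 5: 3·6 + 1; = 19; G_2 = 19−1 = 18
step 2: 18 = 3·6; sub 7 for 6: 3·7; = 21; G_3 = 21−1 = 20
step 3: 20 = 2·7 + 6; sub 8 for 7: 2·8 + 6; = 22; G_4 = 22−1 = 21
step 4: 21 = 2·8 + 5; sub 9 for 8: 2·9 + 5; = 23; G_5 = 23−1 = 22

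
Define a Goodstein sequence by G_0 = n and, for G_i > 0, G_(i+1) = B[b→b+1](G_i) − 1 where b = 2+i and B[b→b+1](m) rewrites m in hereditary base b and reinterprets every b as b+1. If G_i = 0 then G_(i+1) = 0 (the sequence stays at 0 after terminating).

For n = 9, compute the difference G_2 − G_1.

942

9 —HB2→ 2^(2 + 1) + 1 —bump→ 3^(3 + 1) + 1 = 82 —(−1)→ 81
81 —HB3→ 3^(3 + 1) —bump→ 4^(4 + 1) = 1024 —(−1)→ 1023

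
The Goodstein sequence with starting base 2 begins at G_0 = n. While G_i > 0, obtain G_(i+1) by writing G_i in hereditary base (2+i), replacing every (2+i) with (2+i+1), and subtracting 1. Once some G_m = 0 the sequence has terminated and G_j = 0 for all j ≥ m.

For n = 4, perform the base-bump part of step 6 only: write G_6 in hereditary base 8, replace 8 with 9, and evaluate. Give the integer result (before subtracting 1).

174

base 2: 4 = 2^2; at 3: 3^3 = 27; next = 26
base 3: 26 = 2·3^2 + 2·3 + 2; at 4: 2·4^2 + 2·4 + 2 = 42; next = 41
base 4: 41 = 2·4^2 + 2·4 + 1; at 5: 2·5^2 + 2·5 + 1 = 61; next = 60
base 5: 60 = 2·5^2 + 2·5; at 6: 2·6^2 + 2·6 = 84; next = 83
base 6: 83 = 2·6^2 + 6 + 5; at 7: 2·7^2 + 7 + 5 = 110; next = 109
base 7: 109 = 2·7^2 + 7 + 4; at 8: 2·8^2 + 8 + 4 = 140; next = 139
base 8: 139 = 2·8^2 + 8 + 3; at 9: 2·9^2 + 9 + 3 = 174; next = 173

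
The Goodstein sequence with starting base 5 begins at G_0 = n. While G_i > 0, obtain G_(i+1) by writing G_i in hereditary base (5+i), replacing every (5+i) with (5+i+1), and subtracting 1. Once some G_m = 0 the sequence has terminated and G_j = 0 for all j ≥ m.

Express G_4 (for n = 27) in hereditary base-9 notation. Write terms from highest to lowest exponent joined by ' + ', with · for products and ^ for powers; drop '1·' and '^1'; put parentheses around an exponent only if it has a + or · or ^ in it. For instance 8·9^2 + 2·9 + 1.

7·9 + 6

i=0: 27 = 5^2 + 2 (b=5); 5→6: 6^2 + 2 = 38; 38−1 = 37
i=1: 37 = 6^2 + 1 (b=6); 6→7: 7^2 + 1 = 50; 50−1 = 49
i=2: 49 = 7^2 (b=7); 7→8: 8^2 = 64; 64−1 = 63
i=3: 63 = 7·8 + 7 (b=8); 8→9: 7·9 + 7 = 70; 70−1 = 69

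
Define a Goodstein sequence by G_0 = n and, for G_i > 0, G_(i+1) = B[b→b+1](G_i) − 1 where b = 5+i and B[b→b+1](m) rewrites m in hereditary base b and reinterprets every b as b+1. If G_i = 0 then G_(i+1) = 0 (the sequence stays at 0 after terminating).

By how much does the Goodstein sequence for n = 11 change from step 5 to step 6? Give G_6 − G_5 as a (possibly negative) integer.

0

G_0 = 11. HB_5(11) = 2·5 + 1. Bump = 13. G_1 = 12.
G_1 = 12. HB_6(12) = 2·6. Bump = 14. G_2 = 13.
G_2 = 13. HB_7(13) = 7 + 6. Bump = 14. G_3 = 13.
G_3 = 13. HB_8(13) = 8 + 5. Bump = 14. G_4 = 13.
G_4 = 13. HB_9(13) = 9 + 4. Bump = 14. G_5 = 13.
G_5 = 13. HB_10(13) = 10 + 3. Bump = 14. G_6 = 13.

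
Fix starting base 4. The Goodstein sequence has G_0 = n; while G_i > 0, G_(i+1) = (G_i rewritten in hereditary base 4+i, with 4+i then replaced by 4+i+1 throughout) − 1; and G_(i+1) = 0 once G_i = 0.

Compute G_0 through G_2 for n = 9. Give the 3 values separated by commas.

9, 10, 11

(0) 9|_4 = 2·4 + 1 ↦ 2·5 + 1|_5 = 11 ⇒ 10
(1) 10|_5 = 2·5 ↦ 2·6|_6 = 12 ⇒ 11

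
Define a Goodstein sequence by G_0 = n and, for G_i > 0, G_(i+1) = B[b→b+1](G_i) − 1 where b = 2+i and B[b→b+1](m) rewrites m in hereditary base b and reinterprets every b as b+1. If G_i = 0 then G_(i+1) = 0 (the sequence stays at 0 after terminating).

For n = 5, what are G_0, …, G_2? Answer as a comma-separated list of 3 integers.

base 2: 5 = 2^2 + 1; at 3: 3^3 + 1 = 28; next = 27
base 3: 27 = 3^3; at 4: 4^4 = 256; next = 255

5, 27, 255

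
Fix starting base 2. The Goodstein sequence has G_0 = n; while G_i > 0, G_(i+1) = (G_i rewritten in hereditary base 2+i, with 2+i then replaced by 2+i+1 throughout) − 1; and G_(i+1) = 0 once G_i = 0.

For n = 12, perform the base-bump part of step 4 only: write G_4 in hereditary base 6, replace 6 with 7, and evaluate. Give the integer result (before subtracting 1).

G_0=12  [base 2] 2^(2 + 1) + 2^2  →[2↦3]→  3^(3 + 1) + 3^3 = 108  −1 ⇒ G_1=107
G_1=107  [base 3] 3^(3 + 1) + 2·3^2 + 2·3 + 2  →[3↦4]→  4^(4 + 1) + 2·4^2 + 2·4 + 2 = 1066  −1 ⇒ G_2=1065
G_2=1065  [base 4] 4^(4 + 1) + 2·4^2 + 2·4 + 1  →[4↦5]→  5^(5 + 1) + 2·5^2 + 2·5 + 1 = 15686  −1 ⇒ G_3=15685
G_3=15685  [base 5] 5^(5 + 1) + 2·5^2 + 2·5  →[5↦6]→  6^(6 + 1) + 2·6^2 + 2·6 = 280020  −1 ⇒ G_4=280019
G_4=280019  [base 6] 6^(6 + 1) + 2·6^2 + 6 + 5  →[6↦7]→  7^(7 + 1) + 2·7^2 + 7 + 5 = 5764911  −1 ⇒ G_5=5764910

5764911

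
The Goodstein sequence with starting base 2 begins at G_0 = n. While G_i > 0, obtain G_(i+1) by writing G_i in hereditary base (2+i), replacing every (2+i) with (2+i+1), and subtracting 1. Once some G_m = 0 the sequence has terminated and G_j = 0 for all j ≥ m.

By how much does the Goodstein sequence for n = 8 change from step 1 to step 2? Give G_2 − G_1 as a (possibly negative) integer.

base 2: 8 = 2^(2 + 1); at 3: 3^(3 + 1) = 81; next = 80
base 3: 80 = 2·3^3 + 2·3^2 + 2·3 + 2; at 4: 2·4^4 + 2·4^2 + 2·4 + 2 = 554; next = 553

473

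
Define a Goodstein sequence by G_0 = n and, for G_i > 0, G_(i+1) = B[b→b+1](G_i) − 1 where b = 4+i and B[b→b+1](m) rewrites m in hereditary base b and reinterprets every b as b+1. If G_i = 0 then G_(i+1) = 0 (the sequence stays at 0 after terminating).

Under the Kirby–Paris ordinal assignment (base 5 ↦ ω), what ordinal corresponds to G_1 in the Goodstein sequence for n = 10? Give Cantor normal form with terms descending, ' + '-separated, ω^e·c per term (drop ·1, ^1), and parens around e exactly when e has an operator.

ω·2 + 1

step 0: 10 = 2·4 + 2; sub 5 for 4: 2·5 + 2; = 12; G_1 = 12−1 = 11
step 1: 11 = 2·5 + 1; sub 6 for 5: 2·6 + 1; = 13; G_2 = 13−1 = 12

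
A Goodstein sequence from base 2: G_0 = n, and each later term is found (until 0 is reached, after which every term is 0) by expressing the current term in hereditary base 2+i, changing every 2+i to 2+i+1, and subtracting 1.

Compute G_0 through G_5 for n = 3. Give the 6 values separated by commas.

3, 3, 3, 2, 1, 0

3 —HB2→ 2 + 1 —bump→ 3 + 1 = 4 —(−1)→ 3
3 —HB3→ 3 —bump→ 4 = 4 —(−1)→ 3
3 —HB4→ 3 —bump→ 3 = 3 —(−1)→ 2
2 —HB5→ 2 —bump→ 2 = 2 —(−1)→ 1
1 —HB6→ 1 —bump→ 1 = 1 —(−1)→ 0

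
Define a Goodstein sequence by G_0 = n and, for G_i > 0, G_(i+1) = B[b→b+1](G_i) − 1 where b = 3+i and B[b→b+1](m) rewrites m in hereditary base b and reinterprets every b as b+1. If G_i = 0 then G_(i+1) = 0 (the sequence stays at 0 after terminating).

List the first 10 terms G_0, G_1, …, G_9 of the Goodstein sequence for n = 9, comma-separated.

step 0: 9 = 3^2; sub 4 for 3: 4^2; = 16; G_1 = 16−1 = 15
step 1: 15 = 3·4 + 3; sub 5 for 4: 3·5 + 3; = 18; G_2 = 18−1 = 17
step 2: 17 = 3·5 + 2; sub 6 for 5: 3·6 + 2; = 20; G_3 = 20−1 = 19
step 3: 19 = 3·6 + 1; sub 7 for 6: 3·7 + 1; = 22; G_4 = 22−1 = 21
step 4: 21 = 3·7; sub 8 for 7: 3·8; = 24; G_5 = 24−1 = 23
step 5: 23 = 2·8 + 7; sub 9 for 8: 2·9 + 7; = 25; G_6 = 25−1 = 24
step 6: 24 = 2·9 + 6; sub 10 for 9: 2·10 + 6; = 26; G_7 = 26−1 = 25
step 7: 25 = 2·10 + 5; sub 11 for 10: 2·11 + 5; = 27; G_8 = 27−1 = 26
step 8: 26 = 2·11 + 4; sub 12 for 11: 2·12 + 4; = 28; G_9 = 28−1 = 27

9, 15, 17, 19, 21, 23, 24, 25, 26, 27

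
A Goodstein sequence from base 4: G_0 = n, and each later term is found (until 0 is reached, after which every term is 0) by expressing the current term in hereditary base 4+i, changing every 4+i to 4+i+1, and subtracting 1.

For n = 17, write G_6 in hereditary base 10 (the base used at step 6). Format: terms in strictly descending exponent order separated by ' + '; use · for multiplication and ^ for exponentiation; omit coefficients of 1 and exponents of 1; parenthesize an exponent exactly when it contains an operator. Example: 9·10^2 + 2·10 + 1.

17 —HB4→ 4^2 + 1 —bump→ 5^2 + 1 = 26 —(−1)→ 25
25 —HB5→ 5^2 —bump→ 6^2 = 36 —(−1)→ 35
35 —HB6→ 5·6 + 5 —bump→ 5·7 + 5 = 40 —(−1)→ 39
39 —HB7→ 5·7 + 4 —bump→ 5·8 + 4 = 44 —(−1)→ 43
43 —HB8→ 5·8 + 3 —bump→ 5·9 + 3 = 48 —(−1)→ 47
47 —HB9→ 5·9 + 2 —bump→ 5·10 + 2 = 52 —(−1)→ 51
51 —HB10→ 5·10 + 1 —bump→ 5·11 + 1 = 56 —(−1)→ 55

5·10 + 1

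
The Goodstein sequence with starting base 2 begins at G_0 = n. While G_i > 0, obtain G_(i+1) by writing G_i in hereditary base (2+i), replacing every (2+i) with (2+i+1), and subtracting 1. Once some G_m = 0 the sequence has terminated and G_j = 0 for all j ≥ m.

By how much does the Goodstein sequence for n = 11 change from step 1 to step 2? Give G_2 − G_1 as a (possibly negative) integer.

(0) 11|_2 = 2^(2 + 1) + 2 + 1 ↦ 3^(3 + 1) + 3 + 1|_3 = 85 ⇒ 84
(1) 84|_3 = 3^(3 + 1) + 3 ↦ 4^(4 + 1) + 4|_4 = 1028 ⇒ 1027

943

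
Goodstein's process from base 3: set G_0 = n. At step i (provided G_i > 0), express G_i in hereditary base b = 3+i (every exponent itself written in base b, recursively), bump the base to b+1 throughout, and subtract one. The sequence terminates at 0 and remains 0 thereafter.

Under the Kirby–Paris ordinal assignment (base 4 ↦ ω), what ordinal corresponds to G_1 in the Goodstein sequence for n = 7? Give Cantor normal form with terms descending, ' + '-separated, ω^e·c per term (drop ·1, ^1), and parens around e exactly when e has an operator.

ω·2

step 0: 7 = 2·3 + 1; sub 4 for 3: 2·4 + 1; = 9; G_1 = 9−1 = 8
step 1: 8 = 2·4; sub 5 for 4: 2·5; = 10; G_2 = 10−1 = 9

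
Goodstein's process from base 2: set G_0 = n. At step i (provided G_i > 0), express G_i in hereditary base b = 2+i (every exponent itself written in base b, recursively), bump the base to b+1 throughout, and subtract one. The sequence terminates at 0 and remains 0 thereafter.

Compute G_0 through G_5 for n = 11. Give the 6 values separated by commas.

11, 84, 1027, 15627, 279937, 5764801

11 —HB2→ 2^(2 + 1) + 2 + 1 —bump→ 3^(3 + 1) + 3 + 1 = 85 —(−1)→ 84
84 —HB3→ 3^(3 + 1) + 3 —bump→ 4^(4 + 1) + 4 = 1028 —(−1)→ 1027
1027 —HB4→ 4^(4 + 1) + 3 —bump→ 5^(5 + 1) + 3 = 15628 —(−1)→ 15627
15627 —HB5→ 5^(5 + 1) + 2 —bump→ 6^(6 + 1) + 2 = 279938 —(−1)→ 279937
279937 —HB6→ 6^(6 + 1) + 1 —bump→ 7^(7 + 1) + 1 = 5764802 —(−1)→ 5764801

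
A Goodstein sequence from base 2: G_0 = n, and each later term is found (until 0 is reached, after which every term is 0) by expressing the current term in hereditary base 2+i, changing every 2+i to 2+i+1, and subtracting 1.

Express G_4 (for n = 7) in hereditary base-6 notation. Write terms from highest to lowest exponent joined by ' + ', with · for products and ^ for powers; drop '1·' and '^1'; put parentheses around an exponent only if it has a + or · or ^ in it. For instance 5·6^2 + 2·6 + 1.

6^6 + 1

G_0 = 7. HB_2(7) = 2^2 + 2 + 1. Bump = 31. G_1 = 30.
G_1 = 30. HB_3(30) = 3^3 + 3. Bump = 260. G_2 = 259.
G_2 = 259. HB_4(259) = 4^4 + 3. Bump = 3128. G_3 = 3127.
G_3 = 3127. HB_5(3127) = 5^5 + 2. Bump = 46658. G_4 = 46657.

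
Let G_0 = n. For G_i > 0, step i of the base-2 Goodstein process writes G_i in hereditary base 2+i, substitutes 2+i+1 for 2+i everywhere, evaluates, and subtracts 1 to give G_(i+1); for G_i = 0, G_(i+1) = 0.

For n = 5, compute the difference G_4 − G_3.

308

G_0 = 5. HB_2(5) = 2^2 + 1. Bump = 28. G_1 = 27.
G_1 = 27. HB_3(27) = 3^3. Bump = 256. G_2 = 255.
G_2 = 255. HB_4(255) = 3·4^3 + 3·4^2 + 3·4 + 3. Bump = 468. G_3 = 467.
G_3 = 467. HB_5(467) = 3·5^3 + 3·5^2 + 3·5 + 2. Bump = 776. G_4 = 775.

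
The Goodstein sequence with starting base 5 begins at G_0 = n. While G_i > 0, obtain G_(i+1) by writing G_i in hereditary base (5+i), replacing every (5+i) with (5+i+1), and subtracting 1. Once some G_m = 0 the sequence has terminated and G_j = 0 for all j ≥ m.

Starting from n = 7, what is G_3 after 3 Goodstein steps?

7

7 —HB5→ 5 + 2 —bump→ 6 + 2 = 8 —(−1)→ 7
7 —HB6→ 6 + 1 —bump→ 7 + 1 = 8 —(−1)→ 7
7 —HB7→ 7 —bump→ 8 = 8 —(−1)→ 7
7 —HB8→ 7 —bump→ 7 = 7 —(−1)→ 6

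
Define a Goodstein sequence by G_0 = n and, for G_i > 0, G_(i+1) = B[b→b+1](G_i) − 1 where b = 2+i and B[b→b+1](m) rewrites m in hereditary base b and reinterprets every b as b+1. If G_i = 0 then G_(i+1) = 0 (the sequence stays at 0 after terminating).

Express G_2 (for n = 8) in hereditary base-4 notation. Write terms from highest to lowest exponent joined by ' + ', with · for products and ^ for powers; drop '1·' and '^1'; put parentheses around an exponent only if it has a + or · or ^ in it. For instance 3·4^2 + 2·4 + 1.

base 2: 8 = 2^(2 + 1); at 3: 3^(3 + 1) = 81; next = 80
base 3: 80 = 2·3^3 + 2·3^2 + 2·3 + 2; at 4: 2·4^4 + 2·4^2 + 2·4 + 2 = 554; next = 553

2·4^4 + 2·4^2 + 2·4 + 1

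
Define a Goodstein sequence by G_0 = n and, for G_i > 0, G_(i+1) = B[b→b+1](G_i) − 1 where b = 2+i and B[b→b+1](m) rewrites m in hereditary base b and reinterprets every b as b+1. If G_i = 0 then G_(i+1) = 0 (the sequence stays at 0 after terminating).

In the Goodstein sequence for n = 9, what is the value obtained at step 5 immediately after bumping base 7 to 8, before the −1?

G_0=9  [base 2] 2^(2 + 1) + 1  →[2↦3]→  3^(3 + 1) + 1 = 82  −1 ⇒ G_1=81
G_1=81  [base 3] 3^(3 + 1)  →[3↦4]→  4^(4 + 1) = 1024  −1 ⇒ G_2=1023
G_2=1023  [base 4] 3·4^4 + 3·4^3 + 3·4^2 + 3·4 + 3  →[4↦5]→  3·5^5 + 3·5^3 + 3·5^2 + 3·5 + 3 = 9843  −1 ⇒ G_3=9842
G_3=9842  [base 5] 3·5^5 + 3·5^3 + 3·5^2 + 3·5 + 2  →[5↦6]→  3·6^6 + 3·6^3 + 3·6^2 + 3·6 + 2 = 140744  −1 ⇒ G_4=140743
G_4=140743  [base 6] 3·6^6 + 3·6^3 + 3·6^2 + 3·6 + 1  →[6↦7]→  3·7^7 + 3·7^3 + 3·7^2 + 3·7 + 1 = 2471827  −1 ⇒ G_5=2471826

50333400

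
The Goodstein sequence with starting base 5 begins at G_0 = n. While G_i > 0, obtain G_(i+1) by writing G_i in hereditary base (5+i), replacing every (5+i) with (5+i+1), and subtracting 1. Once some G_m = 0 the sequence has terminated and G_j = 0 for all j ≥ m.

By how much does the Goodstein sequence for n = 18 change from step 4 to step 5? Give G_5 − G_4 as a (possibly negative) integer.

G_0=18  [base 5] 3·5 + 3  →[5↦6]→  3·6 + 3 = 21  −1 ⇒ G_1=20
G_1=20  [base 6] 3·6 + 2  →[6↦7]→  3·7 + 2 = 23  −1 ⇒ G_2=22
G_2=22  [base 7] 3·7 + 1  →[7↦8]→  3·8 + 1 = 25  −1 ⇒ G_3=24
G_3=24  [base 8] 3·8  →[8↦9]→  3·9 = 27  −1 ⇒ G_4=26
G_4=26  [base 9] 2·9 + 8  →[9↦10]→  2·10 + 8 = 28  −1 ⇒ G_5=27

1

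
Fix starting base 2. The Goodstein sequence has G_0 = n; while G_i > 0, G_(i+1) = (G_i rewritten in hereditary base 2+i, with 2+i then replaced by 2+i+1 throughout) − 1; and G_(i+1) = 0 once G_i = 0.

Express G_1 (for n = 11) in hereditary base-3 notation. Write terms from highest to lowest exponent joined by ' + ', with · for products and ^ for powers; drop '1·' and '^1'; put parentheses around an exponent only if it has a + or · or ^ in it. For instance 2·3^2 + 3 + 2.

3^(3 + 1) + 3

i=0: 11 = 2^(2 + 1) + 2 + 1 (b=2); 2→3: 3^(3 + 1) + 3 + 1 = 85; 85−1 = 84
i=1: 84 = 3^(3 + 1) + 3 (b=3); 3→4: 4^(4 + 1) + 4 = 1028; 1028−1 = 1027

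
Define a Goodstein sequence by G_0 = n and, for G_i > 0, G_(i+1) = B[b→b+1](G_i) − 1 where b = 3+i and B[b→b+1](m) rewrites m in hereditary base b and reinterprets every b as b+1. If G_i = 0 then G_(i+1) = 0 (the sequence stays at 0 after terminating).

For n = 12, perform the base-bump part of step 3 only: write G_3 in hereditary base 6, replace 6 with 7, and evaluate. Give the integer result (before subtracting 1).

(0) 12|_3 = 3^2 + 3 ↦ 4^2 + 4|_4 = 20 ⇒ 19
(1) 19|_4 = 4^2 + 3 ↦ 5^2 + 3|_5 = 28 ⇒ 27
(2) 27|_5 = 5^2 + 2 ↦ 6^2 + 2|_6 = 38 ⇒ 37
(3) 37|_6 = 6^2 + 1 ↦ 7^2 + 1|_7 = 50 ⇒ 49

50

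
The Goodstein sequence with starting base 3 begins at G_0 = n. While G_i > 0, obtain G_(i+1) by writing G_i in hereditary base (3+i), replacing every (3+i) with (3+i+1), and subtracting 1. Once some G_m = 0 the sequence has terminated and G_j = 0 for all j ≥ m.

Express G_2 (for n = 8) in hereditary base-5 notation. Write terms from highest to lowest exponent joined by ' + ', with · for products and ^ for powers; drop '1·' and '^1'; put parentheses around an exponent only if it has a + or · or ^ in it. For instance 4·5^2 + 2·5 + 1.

step 0: 8 = 2·3 + 2; sub 4 for 3: 2·4 + 2; = 10; G_1 = 10−1 = 9
step 1: 9 = 2·4 + 1; sub 5 for 4: 2·5 + 1; = 11; G_2 = 11−1 = 10

2·5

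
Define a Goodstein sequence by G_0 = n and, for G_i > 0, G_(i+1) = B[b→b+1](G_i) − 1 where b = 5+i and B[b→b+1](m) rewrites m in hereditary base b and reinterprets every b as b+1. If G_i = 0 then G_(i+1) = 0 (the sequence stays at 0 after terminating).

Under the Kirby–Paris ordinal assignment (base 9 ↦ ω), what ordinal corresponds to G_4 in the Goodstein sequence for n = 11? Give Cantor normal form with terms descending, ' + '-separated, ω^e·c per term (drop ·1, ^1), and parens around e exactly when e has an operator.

ω + 4

[0] 11 ≡ 2·5 + 1 (base 5). Lift 6: 13. −1: 12.
[1] 12 ≡ 2·6 (base 6). Lift 7: 14. −1: 13.
[2] 13 ≡ 7 + 6 (base 7). Lift 8: 14. −1: 13.
[3] 13 ≡ 8 + 5 (base 8). Lift 9: 14. −1: 13.
[4] 13 ≡ 9 + 4 (base 9). Lift 10: 14. −1: 13.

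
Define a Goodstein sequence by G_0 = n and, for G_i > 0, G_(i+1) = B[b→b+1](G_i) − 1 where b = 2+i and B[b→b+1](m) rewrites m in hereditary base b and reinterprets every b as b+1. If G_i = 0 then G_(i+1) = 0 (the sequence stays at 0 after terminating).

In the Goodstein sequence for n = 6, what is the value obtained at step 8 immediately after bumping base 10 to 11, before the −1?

885776

step 0: 6 = 2^2 + 2; sub 3 for 2: 3^3 + 3; = 30; G_1 = 30−1 = 29
step 1: 29 = 3^3 + 2; sub 4 for 3: 4^4 + 2; = 258; G_2 = 258−1 = 257
step 2: 257 = 4^4 + 1; sub 5 for 4: 5^5 + 1; = 3126; G_3 = 3126−1 = 3125
step 3: 3125 = 5^5; sub 6 for 5: 6^6; = 46656; G_4 = 46656−1 = 46655
step 4: 46655 = 5·6^5 + 5·6^4 + 5·6^3 + 5·6^2 + 5·6 + 5; sub 7 for 6: 5·7^5 + 5·7^4 + 5·7^3 + 5·7^2 + 5·7 + 5; = 98040; G_5 = 98040−1 = 98039
step 5: 98039 = 5·7^5 + 5·7^4 + 5·7^3 + 5·7^2 + 5·7 + 4; sub 8 for 7: 5·8^5 + 5·8^4 + 5·8^3 + 5·8^2 + 5·8 + 4; = 187244; G_6 = 187244−1 = 187243
step 6: 187243 = 5·8^5 + 5·8^4 + 5·8^3 + 5·8^2 + 5·8 + 3; sub 9 for 8: 5·9^5 + 5·9^4 + 5·9^3 + 5·9^2 + 5·9 + 3; = 332148; G_7 = 332148−1 = 332147
step 7: 332147 = 5·9^5 + 5·9^4 + 5·9^3 + 5·9^2 + 5·9 + 2; sub 10 for 9: 5·10^5 + 5·10^4 + 5·10^3 + 5·10^2 + 5·10 + 2; = 555552; G_8 = 555552−1 = 555551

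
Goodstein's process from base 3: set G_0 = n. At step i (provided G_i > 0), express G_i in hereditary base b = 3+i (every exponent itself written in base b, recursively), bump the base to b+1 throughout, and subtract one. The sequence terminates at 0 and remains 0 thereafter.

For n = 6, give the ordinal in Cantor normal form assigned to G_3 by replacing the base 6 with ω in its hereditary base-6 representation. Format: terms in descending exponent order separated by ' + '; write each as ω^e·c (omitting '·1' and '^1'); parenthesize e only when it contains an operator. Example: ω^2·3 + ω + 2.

(0) 6|_3 = 2·3 ↦ 2·4|_4 = 8 ⇒ 7
(1) 7|_4 = 4 + 3 ↦ 5 + 3|_5 = 8 ⇒ 7
(2) 7|_5 = 5 + 2 ↦ 6 + 2|_6 = 8 ⇒ 7

ω + 1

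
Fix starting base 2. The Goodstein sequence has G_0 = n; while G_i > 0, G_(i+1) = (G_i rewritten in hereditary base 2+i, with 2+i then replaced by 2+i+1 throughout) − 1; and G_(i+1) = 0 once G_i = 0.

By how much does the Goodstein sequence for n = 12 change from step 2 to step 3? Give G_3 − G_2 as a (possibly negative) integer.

14620

i=0: 12 = 2^(2 + 1) + 2^2 (b=2); 2→3: 3^(3 + 1) + 3^3 = 108; 108−1 = 107
i=1: 107 = 3^(3 + 1) + 2·3^2 + 2·3 + 2 (b=3); 3→4: 4^(4 + 1) + 2·4^2 + 2·4 + 2 = 1066; 1066−1 = 1065
i=2: 1065 = 4^(4 + 1) + 2·4^2 + 2·4 + 1 (b=4); 4→5: 5^(5 + 1) + 2·5^2 + 2·5 + 1 = 15686; 15686−1 = 15685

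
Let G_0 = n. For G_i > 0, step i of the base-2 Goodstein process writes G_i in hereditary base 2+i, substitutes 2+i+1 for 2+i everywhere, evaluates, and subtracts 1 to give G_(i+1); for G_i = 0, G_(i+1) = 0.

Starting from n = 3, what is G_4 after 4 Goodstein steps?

base 2: 3 = 2 + 1; at 3: 3 + 1 = 4; next = 3
base 3: 3 = 3; at 4: 4 = 4; next = 3
base 4: 3 = 3; at 5: 3 = 3; next = 2
base 5: 2 = 2; at 6: 2 = 2; next = 1
base 6: 1 = 1; at 7: 1 = 1; next = 0

1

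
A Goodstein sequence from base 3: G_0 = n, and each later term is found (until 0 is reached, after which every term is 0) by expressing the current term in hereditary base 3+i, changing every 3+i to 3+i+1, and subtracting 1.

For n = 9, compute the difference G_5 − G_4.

step 0: 9 = 3^2; sub 4 for 3: 4^2; = 16; G_1 = 16−1 = 15
step 1: 15 = 3·4 + 3; sub 5 for 4: 3·5 + 3; = 18; G_2 = 18−1 = 17
step 2: 17 = 3·5 + 2; sub 6 for 5: 3·6 + 2; = 20; G_3 = 20−1 = 19
step 3: 19 = 3·6 + 1; sub 7 for 6: 3·7 + 1; = 22; G_4 = 22−1 = 21
step 4: 21 = 3·7; sub 8 for 7: 3·8; = 24; G_5 = 24−1 = 23

2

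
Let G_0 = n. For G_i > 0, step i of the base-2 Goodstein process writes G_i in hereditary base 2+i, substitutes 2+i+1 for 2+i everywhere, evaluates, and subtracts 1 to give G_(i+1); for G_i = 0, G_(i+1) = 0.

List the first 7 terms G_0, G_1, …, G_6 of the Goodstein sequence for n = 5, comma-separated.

5 —HB2→ 2^2 + 1 —bump→ 3^3 + 1 = 28 —(−1)→ 27
27 —HB3→ 3^3 —bump→ 4^4 = 256 —(−1)→ 255
255 —HB4→ 3·4^3 + 3·4^2 + 3·4 + 3 —bump→ 3·5^3 + 3·5^2 + 3·5 + 3 = 468 —(−1)→ 467
467 —HB5→ 3·5^3 + 3·5^2 + 3·5 + 2 —bump→ 3·6^3 + 3·6^2 + 3·6 + 2 = 776 —(−1)→ 775
775 —HB6→ 3·6^3 + 3·6^2 + 3·6 + 1 —bump→ 3·7^3 + 3·7^2 + 3·7 + 1 = 1198 —(−1)→ 1197
1197 —HB7→ 3·7^3 + 3·7^2 + 3·7 —bump→ 3·8^3 + 3·8^2 + 3·8 = 1752 —(−1)→ 1751

5, 27, 255, 467, 775, 1197, 1751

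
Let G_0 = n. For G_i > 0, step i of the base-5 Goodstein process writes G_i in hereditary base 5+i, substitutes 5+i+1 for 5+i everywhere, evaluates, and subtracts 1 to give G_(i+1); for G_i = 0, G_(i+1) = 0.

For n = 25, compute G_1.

i=0: 25 = 5^2 (b=5); 5→6: 6^2 = 36; 36−1 = 35
i=1: 35 = 5·6 + 5 (b=6); 6→7: 5·7 + 5 = 40; 40−1 = 39

35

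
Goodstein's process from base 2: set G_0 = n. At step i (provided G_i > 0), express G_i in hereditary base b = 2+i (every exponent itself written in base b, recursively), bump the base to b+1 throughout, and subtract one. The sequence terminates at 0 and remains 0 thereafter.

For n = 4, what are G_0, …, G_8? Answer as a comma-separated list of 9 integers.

4, 26, 41, 60, 83, 109, 139, 173, 211

(0) 4|_2 = 2^2 ↦ 3^3|_3 = 27 ⇒ 26
(1) 26|_3 = 2·3^2 + 2·3 + 2 ↦ 2·4^2 + 2·4 + 2|_4 = 42 ⇒ 41
(2) 41|_4 = 2·4^2 + 2·4 + 1 ↦ 2·5^2 + 2·5 + 1|_5 = 61 ⇒ 60
(3) 60|_5 = 2·5^2 + 2·5 ↦ 2·6^2 + 2·6|_6 = 84 ⇒ 83
(4) 83|_6 = 2·6^2 + 6 + 5 ↦ 2·7^2 + 7 + 5|_7 = 110 ⇒ 109
(5) 109|_7 = 2·7^2 + 7 + 4 ↦ 2·8^2 + 8 + 4|_8 = 140 ⇒ 139
(6) 139|_8 = 2·8^2 + 8 + 3 ↦ 2·9^2 + 9 + 3|_9 = 174 ⇒ 173
(7) 173|_9 = 2·9^2 + 9 + 2 ↦ 2·10^2 + 10 + 2|_10 = 212 ⇒ 211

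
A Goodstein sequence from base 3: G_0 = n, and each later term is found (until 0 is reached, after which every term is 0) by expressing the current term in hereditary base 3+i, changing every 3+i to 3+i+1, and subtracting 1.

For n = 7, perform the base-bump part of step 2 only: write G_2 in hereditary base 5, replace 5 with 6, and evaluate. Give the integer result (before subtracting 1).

10

(0) 7|_3 = 2·3 + 1 ↦ 2·4 + 1|_4 = 9 ⇒ 8
(1) 8|_4 = 2·4 ↦ 2·5|_5 = 10 ⇒ 9
(2) 9|_5 = 5 + 4 ↦ 6 + 4|_6 = 10 ⇒ 9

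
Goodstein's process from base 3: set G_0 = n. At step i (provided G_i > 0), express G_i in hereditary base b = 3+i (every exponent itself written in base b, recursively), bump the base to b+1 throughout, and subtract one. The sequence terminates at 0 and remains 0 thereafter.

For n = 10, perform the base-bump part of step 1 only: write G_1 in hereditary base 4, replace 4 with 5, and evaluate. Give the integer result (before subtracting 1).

i=0: 10 = 3^2 + 1 (b=3); 3→4: 4^2 + 1 = 17; 17−1 = 16
i=1: 16 = 4^2 (b=4); 4→5: 5^2 = 25; 25−1 = 24

25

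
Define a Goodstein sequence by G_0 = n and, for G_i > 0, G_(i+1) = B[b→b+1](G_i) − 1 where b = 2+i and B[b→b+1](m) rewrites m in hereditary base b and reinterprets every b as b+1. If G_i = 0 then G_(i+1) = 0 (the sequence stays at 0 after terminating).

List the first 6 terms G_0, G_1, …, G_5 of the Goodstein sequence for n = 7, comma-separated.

7, 30, 259, 3127, 46657, 823543

(0) 7|_2 = 2^2 + 2 + 1 ↦ 3^3 + 3 + 1|_3 = 31 ⇒ 30
(1) 30|_3 = 3^3 + 3 ↦ 4^4 + 4|_4 = 260 ⇒ 259
(2) 259|_4 = 4^4 + 3 ↦ 5^5 + 3|_5 = 3128 ⇒ 3127
(3) 3127|_5 = 5^5 + 2 ↦ 6^6 + 2|_6 = 46658 ⇒ 46657
(4) 46657|_6 = 6^6 + 1 ↦ 7^7 + 1|_7 = 823544 ⇒ 823543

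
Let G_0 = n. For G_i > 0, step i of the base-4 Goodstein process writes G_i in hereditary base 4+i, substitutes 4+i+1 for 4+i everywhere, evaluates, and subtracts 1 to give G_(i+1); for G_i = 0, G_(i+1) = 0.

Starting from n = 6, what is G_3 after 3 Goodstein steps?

6 —HB4→ 4 + 2 —bump→ 5 + 2 = 7 —(−1)→ 6
6 —HB5→ 5 + 1 —bump→ 6 + 1 = 7 —(−1)→ 6
6 —HB6→ 6 —bump→ 7 = 7 —(−1)→ 6
6 —HB7→ 6 —bump→ 6 = 6 —(−1)→ 5

6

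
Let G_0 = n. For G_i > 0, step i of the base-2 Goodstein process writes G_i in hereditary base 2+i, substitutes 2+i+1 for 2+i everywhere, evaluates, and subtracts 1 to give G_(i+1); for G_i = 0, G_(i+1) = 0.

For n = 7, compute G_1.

30

G_0 = 7. HB_2(7) = 2^2 + 2 + 1. Bump = 31. G_1 = 30.
G_1 = 30. HB_3(30) = 3^3 + 3. Bump = 260. G_2 = 259.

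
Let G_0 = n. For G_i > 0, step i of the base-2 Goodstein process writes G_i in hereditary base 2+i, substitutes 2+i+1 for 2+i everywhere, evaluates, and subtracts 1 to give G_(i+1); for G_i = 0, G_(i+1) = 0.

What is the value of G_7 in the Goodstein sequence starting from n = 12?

G_0=12  [base 2] 2^(2 + 1) + 2^2  →[2↦3]→  3^(3 + 1) + 3^3 = 108  −1 ⇒ G_1=107
G_1=107  [base 3] 3^(3 + 1) + 2·3^2 + 2·3 + 2  →[3↦4]→  4^(4 + 1) + 2·4^2 + 2·4 + 2 = 1066  −1 ⇒ G_2=1065
G_2=1065  [base 4] 4^(4 + 1) + 2·4^2 + 2·4 + 1  →[4↦5]→  5^(5 + 1) + 2·5^2 + 2·5 + 1 = 15686  −1 ⇒ G_3=15685
G_3=15685  [base 5] 5^(5 + 1) + 2·5^2 + 2·5  →[5↦6]→  6^(6 + 1) + 2·6^2 + 2·6 = 280020  −1 ⇒ G_4=280019
G_4=280019  [base 6] 6^(6 + 1) + 2·6^2 + 6 + 5  →[6↦7]→  7^(7 + 1) + 2·7^2 + 7 + 5 = 5764911  −1 ⇒ G_5=5764910
G_5=5764910  [base 7] 7^(7 + 1) + 2·7^2 + 7 + 4  →[7↦8]→  8^(8 + 1) + 2·8^2 + 8 + 4 = 134217868  −1 ⇒ G_6=134217867
G_6=134217867  [base 8] 8^(8 + 1) + 2·8^2 + 8 + 3  →[8↦9]→  9^(9 + 1) + 2·9^2 + 9 + 3 = 3486784575  −1 ⇒ G_7=3486784574

3486784574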